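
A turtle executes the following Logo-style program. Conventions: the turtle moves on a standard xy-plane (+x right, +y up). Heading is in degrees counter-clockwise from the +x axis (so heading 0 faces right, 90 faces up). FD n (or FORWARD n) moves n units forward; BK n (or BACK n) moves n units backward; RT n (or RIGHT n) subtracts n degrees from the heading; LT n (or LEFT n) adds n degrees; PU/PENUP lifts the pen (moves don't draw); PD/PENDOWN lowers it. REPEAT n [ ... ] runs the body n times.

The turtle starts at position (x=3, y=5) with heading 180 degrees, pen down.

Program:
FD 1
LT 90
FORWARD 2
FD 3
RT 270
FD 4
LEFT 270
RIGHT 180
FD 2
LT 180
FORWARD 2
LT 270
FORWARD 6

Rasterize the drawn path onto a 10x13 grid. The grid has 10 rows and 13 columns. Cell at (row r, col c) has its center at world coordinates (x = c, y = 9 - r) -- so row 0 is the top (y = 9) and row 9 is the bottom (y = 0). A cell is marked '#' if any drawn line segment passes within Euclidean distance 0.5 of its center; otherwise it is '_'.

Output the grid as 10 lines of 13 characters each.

Segment 0: (3,5) -> (2,5)
Segment 1: (2,5) -> (2,3)
Segment 2: (2,3) -> (2,0)
Segment 3: (2,0) -> (6,0)
Segment 4: (6,0) -> (6,2)
Segment 5: (6,2) -> (6,0)
Segment 6: (6,0) -> (-0,0)

Answer: _____________
_____________
_____________
_____________
__##_________
__#__________
__#__________
__#___#______
__#___#______
#######______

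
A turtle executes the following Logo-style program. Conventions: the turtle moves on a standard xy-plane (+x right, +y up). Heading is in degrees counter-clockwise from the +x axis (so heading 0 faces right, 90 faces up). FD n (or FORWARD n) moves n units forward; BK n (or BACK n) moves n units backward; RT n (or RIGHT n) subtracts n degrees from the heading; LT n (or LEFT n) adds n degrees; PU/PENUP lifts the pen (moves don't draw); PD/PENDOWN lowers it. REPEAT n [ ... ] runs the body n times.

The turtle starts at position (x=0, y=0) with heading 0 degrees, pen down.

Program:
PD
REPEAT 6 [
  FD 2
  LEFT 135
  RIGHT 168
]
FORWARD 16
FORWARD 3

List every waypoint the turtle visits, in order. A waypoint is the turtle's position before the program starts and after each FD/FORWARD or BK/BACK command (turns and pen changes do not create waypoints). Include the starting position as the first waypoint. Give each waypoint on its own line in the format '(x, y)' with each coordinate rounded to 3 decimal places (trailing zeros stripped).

Answer: (0, 0)
(2, 0)
(3.677, -1.089)
(4.491, -2.916)
(4.178, -4.892)
(2.84, -6.378)
(0.908, -6.896)
(-14.309, -1.951)
(-17.162, -1.024)

Derivation:
Executing turtle program step by step:
Start: pos=(0,0), heading=0, pen down
PD: pen down
REPEAT 6 [
  -- iteration 1/6 --
  FD 2: (0,0) -> (2,0) [heading=0, draw]
  LT 135: heading 0 -> 135
  RT 168: heading 135 -> 327
  -- iteration 2/6 --
  FD 2: (2,0) -> (3.677,-1.089) [heading=327, draw]
  LT 135: heading 327 -> 102
  RT 168: heading 102 -> 294
  -- iteration 3/6 --
  FD 2: (3.677,-1.089) -> (4.491,-2.916) [heading=294, draw]
  LT 135: heading 294 -> 69
  RT 168: heading 69 -> 261
  -- iteration 4/6 --
  FD 2: (4.491,-2.916) -> (4.178,-4.892) [heading=261, draw]
  LT 135: heading 261 -> 36
  RT 168: heading 36 -> 228
  -- iteration 5/6 --
  FD 2: (4.178,-4.892) -> (2.84,-6.378) [heading=228, draw]
  LT 135: heading 228 -> 3
  RT 168: heading 3 -> 195
  -- iteration 6/6 --
  FD 2: (2.84,-6.378) -> (0.908,-6.896) [heading=195, draw]
  LT 135: heading 195 -> 330
  RT 168: heading 330 -> 162
]
FD 16: (0.908,-6.896) -> (-14.309,-1.951) [heading=162, draw]
FD 3: (-14.309,-1.951) -> (-17.162,-1.024) [heading=162, draw]
Final: pos=(-17.162,-1.024), heading=162, 8 segment(s) drawn
Waypoints (9 total):
(0, 0)
(2, 0)
(3.677, -1.089)
(4.491, -2.916)
(4.178, -4.892)
(2.84, -6.378)
(0.908, -6.896)
(-14.309, -1.951)
(-17.162, -1.024)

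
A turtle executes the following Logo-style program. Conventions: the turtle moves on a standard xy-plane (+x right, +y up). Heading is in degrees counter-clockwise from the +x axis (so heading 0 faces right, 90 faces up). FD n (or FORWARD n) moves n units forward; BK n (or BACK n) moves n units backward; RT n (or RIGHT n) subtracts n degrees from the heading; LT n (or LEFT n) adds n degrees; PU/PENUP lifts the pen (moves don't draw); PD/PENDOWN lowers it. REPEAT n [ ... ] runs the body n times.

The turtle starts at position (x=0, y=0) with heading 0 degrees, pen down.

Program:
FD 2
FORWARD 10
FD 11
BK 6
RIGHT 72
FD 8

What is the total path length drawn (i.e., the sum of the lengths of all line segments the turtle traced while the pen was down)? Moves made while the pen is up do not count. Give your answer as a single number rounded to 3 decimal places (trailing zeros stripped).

Answer: 37

Derivation:
Executing turtle program step by step:
Start: pos=(0,0), heading=0, pen down
FD 2: (0,0) -> (2,0) [heading=0, draw]
FD 10: (2,0) -> (12,0) [heading=0, draw]
FD 11: (12,0) -> (23,0) [heading=0, draw]
BK 6: (23,0) -> (17,0) [heading=0, draw]
RT 72: heading 0 -> 288
FD 8: (17,0) -> (19.472,-7.608) [heading=288, draw]
Final: pos=(19.472,-7.608), heading=288, 5 segment(s) drawn

Segment lengths:
  seg 1: (0,0) -> (2,0), length = 2
  seg 2: (2,0) -> (12,0), length = 10
  seg 3: (12,0) -> (23,0), length = 11
  seg 4: (23,0) -> (17,0), length = 6
  seg 5: (17,0) -> (19.472,-7.608), length = 8
Total = 37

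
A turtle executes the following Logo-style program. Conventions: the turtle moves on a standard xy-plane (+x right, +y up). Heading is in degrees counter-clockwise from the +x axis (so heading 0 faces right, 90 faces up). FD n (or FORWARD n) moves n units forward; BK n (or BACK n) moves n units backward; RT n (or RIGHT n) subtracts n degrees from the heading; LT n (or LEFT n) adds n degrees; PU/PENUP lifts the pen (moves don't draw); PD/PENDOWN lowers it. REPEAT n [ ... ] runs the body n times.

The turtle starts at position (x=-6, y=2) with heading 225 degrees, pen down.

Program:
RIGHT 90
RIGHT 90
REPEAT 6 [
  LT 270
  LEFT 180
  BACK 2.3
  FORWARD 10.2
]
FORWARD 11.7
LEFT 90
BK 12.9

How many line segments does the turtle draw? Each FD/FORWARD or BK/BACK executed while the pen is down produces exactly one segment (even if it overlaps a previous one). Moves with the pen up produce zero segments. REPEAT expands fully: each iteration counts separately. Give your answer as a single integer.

Answer: 14

Derivation:
Executing turtle program step by step:
Start: pos=(-6,2), heading=225, pen down
RT 90: heading 225 -> 135
RT 90: heading 135 -> 45
REPEAT 6 [
  -- iteration 1/6 --
  LT 270: heading 45 -> 315
  LT 180: heading 315 -> 135
  BK 2.3: (-6,2) -> (-4.374,0.374) [heading=135, draw]
  FD 10.2: (-4.374,0.374) -> (-11.586,7.586) [heading=135, draw]
  -- iteration 2/6 --
  LT 270: heading 135 -> 45
  LT 180: heading 45 -> 225
  BK 2.3: (-11.586,7.586) -> (-9.96,9.212) [heading=225, draw]
  FD 10.2: (-9.96,9.212) -> (-17.172,2) [heading=225, draw]
  -- iteration 3/6 --
  LT 270: heading 225 -> 135
  LT 180: heading 135 -> 315
  BK 2.3: (-17.172,2) -> (-18.799,3.626) [heading=315, draw]
  FD 10.2: (-18.799,3.626) -> (-11.586,-3.586) [heading=315, draw]
  -- iteration 4/6 --
  LT 270: heading 315 -> 225
  LT 180: heading 225 -> 45
  BK 2.3: (-11.586,-3.586) -> (-13.212,-5.212) [heading=45, draw]
  FD 10.2: (-13.212,-5.212) -> (-6,2) [heading=45, draw]
  -- iteration 5/6 --
  LT 270: heading 45 -> 315
  LT 180: heading 315 -> 135
  BK 2.3: (-6,2) -> (-4.374,0.374) [heading=135, draw]
  FD 10.2: (-4.374,0.374) -> (-11.586,7.586) [heading=135, draw]
  -- iteration 6/6 --
  LT 270: heading 135 -> 45
  LT 180: heading 45 -> 225
  BK 2.3: (-11.586,7.586) -> (-9.96,9.212) [heading=225, draw]
  FD 10.2: (-9.96,9.212) -> (-17.172,2) [heading=225, draw]
]
FD 11.7: (-17.172,2) -> (-25.445,-6.273) [heading=225, draw]
LT 90: heading 225 -> 315
BK 12.9: (-25.445,-6.273) -> (-34.567,2.849) [heading=315, draw]
Final: pos=(-34.567,2.849), heading=315, 14 segment(s) drawn
Segments drawn: 14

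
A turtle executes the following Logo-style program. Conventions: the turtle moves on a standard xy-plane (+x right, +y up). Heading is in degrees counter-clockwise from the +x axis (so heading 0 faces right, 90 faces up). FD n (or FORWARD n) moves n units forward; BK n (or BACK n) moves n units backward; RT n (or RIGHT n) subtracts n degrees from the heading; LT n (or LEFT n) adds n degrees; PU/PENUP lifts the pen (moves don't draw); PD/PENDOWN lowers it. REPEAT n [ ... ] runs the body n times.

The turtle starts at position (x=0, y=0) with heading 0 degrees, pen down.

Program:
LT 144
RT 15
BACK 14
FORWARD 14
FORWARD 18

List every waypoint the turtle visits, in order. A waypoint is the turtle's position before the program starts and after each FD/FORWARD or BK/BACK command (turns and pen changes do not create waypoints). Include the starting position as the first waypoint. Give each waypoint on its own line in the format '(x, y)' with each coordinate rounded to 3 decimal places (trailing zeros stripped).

Executing turtle program step by step:
Start: pos=(0,0), heading=0, pen down
LT 144: heading 0 -> 144
RT 15: heading 144 -> 129
BK 14: (0,0) -> (8.81,-10.88) [heading=129, draw]
FD 14: (8.81,-10.88) -> (0,0) [heading=129, draw]
FD 18: (0,0) -> (-11.328,13.989) [heading=129, draw]
Final: pos=(-11.328,13.989), heading=129, 3 segment(s) drawn
Waypoints (4 total):
(0, 0)
(8.81, -10.88)
(0, 0)
(-11.328, 13.989)

Answer: (0, 0)
(8.81, -10.88)
(0, 0)
(-11.328, 13.989)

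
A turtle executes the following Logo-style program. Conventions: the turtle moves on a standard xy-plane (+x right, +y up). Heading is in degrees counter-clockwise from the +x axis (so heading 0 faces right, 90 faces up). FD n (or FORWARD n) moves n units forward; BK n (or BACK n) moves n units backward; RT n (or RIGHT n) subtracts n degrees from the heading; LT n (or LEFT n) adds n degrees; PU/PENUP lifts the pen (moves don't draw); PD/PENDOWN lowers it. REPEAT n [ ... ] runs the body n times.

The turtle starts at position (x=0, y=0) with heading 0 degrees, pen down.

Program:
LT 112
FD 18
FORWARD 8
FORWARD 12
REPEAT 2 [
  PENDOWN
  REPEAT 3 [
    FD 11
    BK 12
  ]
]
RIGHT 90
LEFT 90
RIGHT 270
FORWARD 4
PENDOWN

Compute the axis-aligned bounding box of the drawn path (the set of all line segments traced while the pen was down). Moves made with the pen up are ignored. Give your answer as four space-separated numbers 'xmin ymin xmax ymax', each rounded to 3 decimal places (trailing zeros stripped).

Answer: -18.356 0 0 45.432

Derivation:
Executing turtle program step by step:
Start: pos=(0,0), heading=0, pen down
LT 112: heading 0 -> 112
FD 18: (0,0) -> (-6.743,16.689) [heading=112, draw]
FD 8: (-6.743,16.689) -> (-9.74,24.107) [heading=112, draw]
FD 12: (-9.74,24.107) -> (-14.235,35.233) [heading=112, draw]
REPEAT 2 [
  -- iteration 1/2 --
  PD: pen down
  REPEAT 3 [
    -- iteration 1/3 --
    FD 11: (-14.235,35.233) -> (-18.356,45.432) [heading=112, draw]
    BK 12: (-18.356,45.432) -> (-13.86,34.306) [heading=112, draw]
    -- iteration 2/3 --
    FD 11: (-13.86,34.306) -> (-17.981,44.505) [heading=112, draw]
    BK 12: (-17.981,44.505) -> (-13.486,33.379) [heading=112, draw]
    -- iteration 3/3 --
    FD 11: (-13.486,33.379) -> (-17.607,43.578) [heading=112, draw]
    BK 12: (-17.607,43.578) -> (-13.111,32.451) [heading=112, draw]
  ]
  -- iteration 2/2 --
  PD: pen down
  REPEAT 3 [
    -- iteration 1/3 --
    FD 11: (-13.111,32.451) -> (-17.232,42.65) [heading=112, draw]
    BK 12: (-17.232,42.65) -> (-12.737,31.524) [heading=112, draw]
    -- iteration 2/3 --
    FD 11: (-12.737,31.524) -> (-16.857,41.723) [heading=112, draw]
    BK 12: (-16.857,41.723) -> (-12.362,30.597) [heading=112, draw]
    -- iteration 3/3 --
    FD 11: (-12.362,30.597) -> (-16.483,40.796) [heading=112, draw]
    BK 12: (-16.483,40.796) -> (-11.987,29.67) [heading=112, draw]
  ]
]
RT 90: heading 112 -> 22
LT 90: heading 22 -> 112
RT 270: heading 112 -> 202
FD 4: (-11.987,29.67) -> (-15.696,28.171) [heading=202, draw]
PD: pen down
Final: pos=(-15.696,28.171), heading=202, 16 segment(s) drawn

Segment endpoints: x in {-18.356, -17.981, -17.607, -17.232, -16.857, -16.483, -15.696, -14.235, -13.86, -13.486, -13.111, -12.737, -12.362, -11.987, -9.74, -6.743, 0}, y in {0, 16.689, 24.107, 28.171, 29.67, 30.597, 31.524, 32.451, 33.379, 34.306, 35.233, 40.796, 41.723, 42.65, 43.578, 44.505, 45.432}
xmin=-18.356, ymin=0, xmax=0, ymax=45.432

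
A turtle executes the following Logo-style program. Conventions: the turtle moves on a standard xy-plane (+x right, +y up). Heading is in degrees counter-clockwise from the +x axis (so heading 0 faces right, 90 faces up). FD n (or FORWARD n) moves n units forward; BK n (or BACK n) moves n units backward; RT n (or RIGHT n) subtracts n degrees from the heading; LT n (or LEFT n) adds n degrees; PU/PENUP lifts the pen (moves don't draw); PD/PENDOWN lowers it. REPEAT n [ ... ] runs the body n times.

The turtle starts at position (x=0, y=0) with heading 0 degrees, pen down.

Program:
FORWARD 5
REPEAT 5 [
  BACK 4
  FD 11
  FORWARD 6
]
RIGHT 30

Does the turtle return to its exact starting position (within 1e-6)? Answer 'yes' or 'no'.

Answer: no

Derivation:
Executing turtle program step by step:
Start: pos=(0,0), heading=0, pen down
FD 5: (0,0) -> (5,0) [heading=0, draw]
REPEAT 5 [
  -- iteration 1/5 --
  BK 4: (5,0) -> (1,0) [heading=0, draw]
  FD 11: (1,0) -> (12,0) [heading=0, draw]
  FD 6: (12,0) -> (18,0) [heading=0, draw]
  -- iteration 2/5 --
  BK 4: (18,0) -> (14,0) [heading=0, draw]
  FD 11: (14,0) -> (25,0) [heading=0, draw]
  FD 6: (25,0) -> (31,0) [heading=0, draw]
  -- iteration 3/5 --
  BK 4: (31,0) -> (27,0) [heading=0, draw]
  FD 11: (27,0) -> (38,0) [heading=0, draw]
  FD 6: (38,0) -> (44,0) [heading=0, draw]
  -- iteration 4/5 --
  BK 4: (44,0) -> (40,0) [heading=0, draw]
  FD 11: (40,0) -> (51,0) [heading=0, draw]
  FD 6: (51,0) -> (57,0) [heading=0, draw]
  -- iteration 5/5 --
  BK 4: (57,0) -> (53,0) [heading=0, draw]
  FD 11: (53,0) -> (64,0) [heading=0, draw]
  FD 6: (64,0) -> (70,0) [heading=0, draw]
]
RT 30: heading 0 -> 330
Final: pos=(70,0), heading=330, 16 segment(s) drawn

Start position: (0, 0)
Final position: (70, 0)
Distance = 70; >= 1e-6 -> NOT closed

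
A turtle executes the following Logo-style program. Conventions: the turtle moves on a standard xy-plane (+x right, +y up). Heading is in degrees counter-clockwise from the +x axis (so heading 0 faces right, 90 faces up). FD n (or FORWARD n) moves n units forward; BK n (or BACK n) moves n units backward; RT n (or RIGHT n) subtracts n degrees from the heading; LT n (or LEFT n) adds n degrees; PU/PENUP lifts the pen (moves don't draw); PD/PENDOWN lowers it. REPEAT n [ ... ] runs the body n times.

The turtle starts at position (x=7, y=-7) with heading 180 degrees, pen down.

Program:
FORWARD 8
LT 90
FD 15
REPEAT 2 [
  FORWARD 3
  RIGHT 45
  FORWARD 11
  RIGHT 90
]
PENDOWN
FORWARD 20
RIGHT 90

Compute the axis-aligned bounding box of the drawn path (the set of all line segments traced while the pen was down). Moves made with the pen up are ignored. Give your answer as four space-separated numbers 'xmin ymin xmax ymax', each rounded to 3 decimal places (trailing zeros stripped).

Executing turtle program step by step:
Start: pos=(7,-7), heading=180, pen down
FD 8: (7,-7) -> (-1,-7) [heading=180, draw]
LT 90: heading 180 -> 270
FD 15: (-1,-7) -> (-1,-22) [heading=270, draw]
REPEAT 2 [
  -- iteration 1/2 --
  FD 3: (-1,-22) -> (-1,-25) [heading=270, draw]
  RT 45: heading 270 -> 225
  FD 11: (-1,-25) -> (-8.778,-32.778) [heading=225, draw]
  RT 90: heading 225 -> 135
  -- iteration 2/2 --
  FD 3: (-8.778,-32.778) -> (-10.899,-30.657) [heading=135, draw]
  RT 45: heading 135 -> 90
  FD 11: (-10.899,-30.657) -> (-10.899,-19.657) [heading=90, draw]
  RT 90: heading 90 -> 0
]
PD: pen down
FD 20: (-10.899,-19.657) -> (9.101,-19.657) [heading=0, draw]
RT 90: heading 0 -> 270
Final: pos=(9.101,-19.657), heading=270, 7 segment(s) drawn

Segment endpoints: x in {-10.899, -8.778, -1, -1, -1, 7, 9.101}, y in {-32.778, -30.657, -25, -22, -19.657, -7, -7}
xmin=-10.899, ymin=-32.778, xmax=9.101, ymax=-7

Answer: -10.899 -32.778 9.101 -7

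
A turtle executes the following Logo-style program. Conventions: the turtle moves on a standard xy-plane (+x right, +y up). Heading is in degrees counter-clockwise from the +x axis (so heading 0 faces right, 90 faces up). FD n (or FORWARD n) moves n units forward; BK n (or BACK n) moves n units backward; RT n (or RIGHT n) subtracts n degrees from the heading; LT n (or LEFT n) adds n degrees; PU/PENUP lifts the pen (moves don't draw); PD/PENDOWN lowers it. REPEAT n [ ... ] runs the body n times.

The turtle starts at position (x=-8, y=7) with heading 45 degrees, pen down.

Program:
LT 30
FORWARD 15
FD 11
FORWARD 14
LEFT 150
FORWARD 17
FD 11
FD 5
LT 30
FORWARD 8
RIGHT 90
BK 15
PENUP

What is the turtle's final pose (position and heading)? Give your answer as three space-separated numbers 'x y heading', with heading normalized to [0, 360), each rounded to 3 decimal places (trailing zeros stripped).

Executing turtle program step by step:
Start: pos=(-8,7), heading=45, pen down
LT 30: heading 45 -> 75
FD 15: (-8,7) -> (-4.118,21.489) [heading=75, draw]
FD 11: (-4.118,21.489) -> (-1.271,32.114) [heading=75, draw]
FD 14: (-1.271,32.114) -> (2.353,45.637) [heading=75, draw]
LT 150: heading 75 -> 225
FD 17: (2.353,45.637) -> (-9.668,33.616) [heading=225, draw]
FD 11: (-9.668,33.616) -> (-17.446,25.838) [heading=225, draw]
FD 5: (-17.446,25.838) -> (-20.982,22.303) [heading=225, draw]
LT 30: heading 225 -> 255
FD 8: (-20.982,22.303) -> (-23.052,14.575) [heading=255, draw]
RT 90: heading 255 -> 165
BK 15: (-23.052,14.575) -> (-8.563,10.693) [heading=165, draw]
PU: pen up
Final: pos=(-8.563,10.693), heading=165, 8 segment(s) drawn

Answer: -8.563 10.693 165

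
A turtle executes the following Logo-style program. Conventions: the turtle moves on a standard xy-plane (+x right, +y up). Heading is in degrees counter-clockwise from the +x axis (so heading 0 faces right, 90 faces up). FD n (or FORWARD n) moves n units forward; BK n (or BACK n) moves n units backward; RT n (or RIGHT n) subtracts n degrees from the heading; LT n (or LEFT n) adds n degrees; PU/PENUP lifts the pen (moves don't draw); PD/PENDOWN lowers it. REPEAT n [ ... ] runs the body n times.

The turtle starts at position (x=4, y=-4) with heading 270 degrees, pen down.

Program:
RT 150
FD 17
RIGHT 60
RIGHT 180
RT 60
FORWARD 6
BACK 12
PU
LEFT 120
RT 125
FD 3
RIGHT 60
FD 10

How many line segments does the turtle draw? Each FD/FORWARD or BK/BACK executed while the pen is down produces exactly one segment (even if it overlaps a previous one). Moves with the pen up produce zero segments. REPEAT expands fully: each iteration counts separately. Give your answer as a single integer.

Executing turtle program step by step:
Start: pos=(4,-4), heading=270, pen down
RT 150: heading 270 -> 120
FD 17: (4,-4) -> (-4.5,10.722) [heading=120, draw]
RT 60: heading 120 -> 60
RT 180: heading 60 -> 240
RT 60: heading 240 -> 180
FD 6: (-4.5,10.722) -> (-10.5,10.722) [heading=180, draw]
BK 12: (-10.5,10.722) -> (1.5,10.722) [heading=180, draw]
PU: pen up
LT 120: heading 180 -> 300
RT 125: heading 300 -> 175
FD 3: (1.5,10.722) -> (-1.489,10.984) [heading=175, move]
RT 60: heading 175 -> 115
FD 10: (-1.489,10.984) -> (-5.715,20.047) [heading=115, move]
Final: pos=(-5.715,20.047), heading=115, 3 segment(s) drawn
Segments drawn: 3

Answer: 3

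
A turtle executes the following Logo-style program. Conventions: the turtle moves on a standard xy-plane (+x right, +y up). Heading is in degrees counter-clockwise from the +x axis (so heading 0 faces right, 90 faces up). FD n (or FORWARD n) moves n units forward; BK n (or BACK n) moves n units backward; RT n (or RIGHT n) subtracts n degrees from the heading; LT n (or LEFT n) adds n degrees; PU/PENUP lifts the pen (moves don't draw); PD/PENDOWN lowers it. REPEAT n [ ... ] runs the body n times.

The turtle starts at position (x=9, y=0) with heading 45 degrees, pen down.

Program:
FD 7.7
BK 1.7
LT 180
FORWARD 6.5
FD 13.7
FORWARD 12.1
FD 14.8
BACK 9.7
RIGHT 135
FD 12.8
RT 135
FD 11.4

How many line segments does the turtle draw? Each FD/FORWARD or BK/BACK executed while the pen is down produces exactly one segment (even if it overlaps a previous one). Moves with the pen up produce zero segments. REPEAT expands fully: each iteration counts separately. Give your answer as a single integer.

Answer: 9

Derivation:
Executing turtle program step by step:
Start: pos=(9,0), heading=45, pen down
FD 7.7: (9,0) -> (14.445,5.445) [heading=45, draw]
BK 1.7: (14.445,5.445) -> (13.243,4.243) [heading=45, draw]
LT 180: heading 45 -> 225
FD 6.5: (13.243,4.243) -> (8.646,-0.354) [heading=225, draw]
FD 13.7: (8.646,-0.354) -> (-1.041,-10.041) [heading=225, draw]
FD 12.1: (-1.041,-10.041) -> (-9.597,-18.597) [heading=225, draw]
FD 14.8: (-9.597,-18.597) -> (-20.062,-29.062) [heading=225, draw]
BK 9.7: (-20.062,-29.062) -> (-13.203,-22.203) [heading=225, draw]
RT 135: heading 225 -> 90
FD 12.8: (-13.203,-22.203) -> (-13.203,-9.403) [heading=90, draw]
RT 135: heading 90 -> 315
FD 11.4: (-13.203,-9.403) -> (-5.142,-17.464) [heading=315, draw]
Final: pos=(-5.142,-17.464), heading=315, 9 segment(s) drawn
Segments drawn: 9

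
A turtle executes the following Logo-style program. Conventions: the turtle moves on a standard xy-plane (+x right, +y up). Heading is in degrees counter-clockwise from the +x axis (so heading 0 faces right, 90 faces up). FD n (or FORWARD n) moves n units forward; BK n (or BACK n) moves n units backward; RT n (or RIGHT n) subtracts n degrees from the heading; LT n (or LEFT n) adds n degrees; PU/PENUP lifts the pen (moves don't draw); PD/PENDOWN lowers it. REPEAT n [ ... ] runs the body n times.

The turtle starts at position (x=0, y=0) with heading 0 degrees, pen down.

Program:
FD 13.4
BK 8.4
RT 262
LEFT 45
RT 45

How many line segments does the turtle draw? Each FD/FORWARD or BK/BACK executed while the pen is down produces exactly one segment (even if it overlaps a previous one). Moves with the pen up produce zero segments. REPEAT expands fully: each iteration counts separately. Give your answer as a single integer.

Executing turtle program step by step:
Start: pos=(0,0), heading=0, pen down
FD 13.4: (0,0) -> (13.4,0) [heading=0, draw]
BK 8.4: (13.4,0) -> (5,0) [heading=0, draw]
RT 262: heading 0 -> 98
LT 45: heading 98 -> 143
RT 45: heading 143 -> 98
Final: pos=(5,0), heading=98, 2 segment(s) drawn
Segments drawn: 2

Answer: 2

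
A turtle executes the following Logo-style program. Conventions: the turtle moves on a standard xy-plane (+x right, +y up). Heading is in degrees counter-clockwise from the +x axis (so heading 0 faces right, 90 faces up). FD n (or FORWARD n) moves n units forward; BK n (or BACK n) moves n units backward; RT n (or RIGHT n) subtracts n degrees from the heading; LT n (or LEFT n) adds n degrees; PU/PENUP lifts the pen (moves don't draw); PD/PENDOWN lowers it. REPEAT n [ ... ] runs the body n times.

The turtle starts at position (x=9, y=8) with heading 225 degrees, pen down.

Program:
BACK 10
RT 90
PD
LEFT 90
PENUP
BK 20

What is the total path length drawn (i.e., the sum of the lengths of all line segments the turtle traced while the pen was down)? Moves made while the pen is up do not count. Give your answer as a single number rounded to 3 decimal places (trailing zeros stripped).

Answer: 10

Derivation:
Executing turtle program step by step:
Start: pos=(9,8), heading=225, pen down
BK 10: (9,8) -> (16.071,15.071) [heading=225, draw]
RT 90: heading 225 -> 135
PD: pen down
LT 90: heading 135 -> 225
PU: pen up
BK 20: (16.071,15.071) -> (30.213,29.213) [heading=225, move]
Final: pos=(30.213,29.213), heading=225, 1 segment(s) drawn

Segment lengths:
  seg 1: (9,8) -> (16.071,15.071), length = 10
Total = 10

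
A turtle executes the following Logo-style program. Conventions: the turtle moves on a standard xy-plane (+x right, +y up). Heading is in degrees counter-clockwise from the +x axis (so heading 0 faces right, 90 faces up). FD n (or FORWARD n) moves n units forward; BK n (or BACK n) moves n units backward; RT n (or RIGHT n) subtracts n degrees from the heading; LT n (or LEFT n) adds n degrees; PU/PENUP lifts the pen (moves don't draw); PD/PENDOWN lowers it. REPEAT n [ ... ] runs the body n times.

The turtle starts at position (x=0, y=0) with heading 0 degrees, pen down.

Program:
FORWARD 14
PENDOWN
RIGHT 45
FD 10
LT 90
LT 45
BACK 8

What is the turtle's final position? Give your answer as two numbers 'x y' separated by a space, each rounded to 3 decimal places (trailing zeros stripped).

Executing turtle program step by step:
Start: pos=(0,0), heading=0, pen down
FD 14: (0,0) -> (14,0) [heading=0, draw]
PD: pen down
RT 45: heading 0 -> 315
FD 10: (14,0) -> (21.071,-7.071) [heading=315, draw]
LT 90: heading 315 -> 45
LT 45: heading 45 -> 90
BK 8: (21.071,-7.071) -> (21.071,-15.071) [heading=90, draw]
Final: pos=(21.071,-15.071), heading=90, 3 segment(s) drawn

Answer: 21.071 -15.071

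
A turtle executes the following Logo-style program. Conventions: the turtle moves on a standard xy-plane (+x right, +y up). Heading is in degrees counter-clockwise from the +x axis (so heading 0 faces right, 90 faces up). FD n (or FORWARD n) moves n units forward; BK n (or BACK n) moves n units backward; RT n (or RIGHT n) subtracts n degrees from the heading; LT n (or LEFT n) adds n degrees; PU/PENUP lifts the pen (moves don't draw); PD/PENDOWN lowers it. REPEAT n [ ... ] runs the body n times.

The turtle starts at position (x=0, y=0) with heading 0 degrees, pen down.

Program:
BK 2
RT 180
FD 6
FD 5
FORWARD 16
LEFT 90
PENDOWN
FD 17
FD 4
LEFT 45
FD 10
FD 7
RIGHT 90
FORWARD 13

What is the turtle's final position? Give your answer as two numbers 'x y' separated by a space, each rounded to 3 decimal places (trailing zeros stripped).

Answer: -26.172 -42.213

Derivation:
Executing turtle program step by step:
Start: pos=(0,0), heading=0, pen down
BK 2: (0,0) -> (-2,0) [heading=0, draw]
RT 180: heading 0 -> 180
FD 6: (-2,0) -> (-8,0) [heading=180, draw]
FD 5: (-8,0) -> (-13,0) [heading=180, draw]
FD 16: (-13,0) -> (-29,0) [heading=180, draw]
LT 90: heading 180 -> 270
PD: pen down
FD 17: (-29,0) -> (-29,-17) [heading=270, draw]
FD 4: (-29,-17) -> (-29,-21) [heading=270, draw]
LT 45: heading 270 -> 315
FD 10: (-29,-21) -> (-21.929,-28.071) [heading=315, draw]
FD 7: (-21.929,-28.071) -> (-16.979,-33.021) [heading=315, draw]
RT 90: heading 315 -> 225
FD 13: (-16.979,-33.021) -> (-26.172,-42.213) [heading=225, draw]
Final: pos=(-26.172,-42.213), heading=225, 9 segment(s) drawn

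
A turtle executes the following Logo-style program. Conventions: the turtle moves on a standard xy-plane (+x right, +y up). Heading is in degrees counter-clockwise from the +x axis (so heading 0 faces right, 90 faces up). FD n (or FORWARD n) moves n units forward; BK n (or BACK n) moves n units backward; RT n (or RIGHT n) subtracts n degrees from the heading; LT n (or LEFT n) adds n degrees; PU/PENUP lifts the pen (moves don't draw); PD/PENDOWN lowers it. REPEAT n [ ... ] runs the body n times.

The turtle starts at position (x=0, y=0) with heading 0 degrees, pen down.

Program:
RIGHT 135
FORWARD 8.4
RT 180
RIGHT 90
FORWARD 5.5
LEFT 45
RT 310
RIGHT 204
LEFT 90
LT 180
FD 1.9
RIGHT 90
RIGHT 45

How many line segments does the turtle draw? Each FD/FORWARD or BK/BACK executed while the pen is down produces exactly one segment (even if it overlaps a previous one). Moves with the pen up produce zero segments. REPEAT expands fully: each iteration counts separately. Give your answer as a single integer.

Executing turtle program step by step:
Start: pos=(0,0), heading=0, pen down
RT 135: heading 0 -> 225
FD 8.4: (0,0) -> (-5.94,-5.94) [heading=225, draw]
RT 180: heading 225 -> 45
RT 90: heading 45 -> 315
FD 5.5: (-5.94,-5.94) -> (-2.051,-9.829) [heading=315, draw]
LT 45: heading 315 -> 0
RT 310: heading 0 -> 50
RT 204: heading 50 -> 206
LT 90: heading 206 -> 296
LT 180: heading 296 -> 116
FD 1.9: (-2.051,-9.829) -> (-2.884,-8.121) [heading=116, draw]
RT 90: heading 116 -> 26
RT 45: heading 26 -> 341
Final: pos=(-2.884,-8.121), heading=341, 3 segment(s) drawn
Segments drawn: 3

Answer: 3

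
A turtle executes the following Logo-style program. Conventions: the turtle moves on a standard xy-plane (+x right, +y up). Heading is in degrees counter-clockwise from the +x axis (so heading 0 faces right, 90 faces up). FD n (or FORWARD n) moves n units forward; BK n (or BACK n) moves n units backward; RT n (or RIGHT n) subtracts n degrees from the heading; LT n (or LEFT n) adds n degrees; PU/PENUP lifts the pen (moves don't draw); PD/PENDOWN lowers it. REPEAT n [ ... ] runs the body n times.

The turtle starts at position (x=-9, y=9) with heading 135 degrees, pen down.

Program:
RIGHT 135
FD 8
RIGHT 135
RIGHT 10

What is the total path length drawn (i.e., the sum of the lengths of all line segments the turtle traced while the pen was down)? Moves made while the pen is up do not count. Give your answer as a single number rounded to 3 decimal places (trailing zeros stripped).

Executing turtle program step by step:
Start: pos=(-9,9), heading=135, pen down
RT 135: heading 135 -> 0
FD 8: (-9,9) -> (-1,9) [heading=0, draw]
RT 135: heading 0 -> 225
RT 10: heading 225 -> 215
Final: pos=(-1,9), heading=215, 1 segment(s) drawn

Segment lengths:
  seg 1: (-9,9) -> (-1,9), length = 8
Total = 8

Answer: 8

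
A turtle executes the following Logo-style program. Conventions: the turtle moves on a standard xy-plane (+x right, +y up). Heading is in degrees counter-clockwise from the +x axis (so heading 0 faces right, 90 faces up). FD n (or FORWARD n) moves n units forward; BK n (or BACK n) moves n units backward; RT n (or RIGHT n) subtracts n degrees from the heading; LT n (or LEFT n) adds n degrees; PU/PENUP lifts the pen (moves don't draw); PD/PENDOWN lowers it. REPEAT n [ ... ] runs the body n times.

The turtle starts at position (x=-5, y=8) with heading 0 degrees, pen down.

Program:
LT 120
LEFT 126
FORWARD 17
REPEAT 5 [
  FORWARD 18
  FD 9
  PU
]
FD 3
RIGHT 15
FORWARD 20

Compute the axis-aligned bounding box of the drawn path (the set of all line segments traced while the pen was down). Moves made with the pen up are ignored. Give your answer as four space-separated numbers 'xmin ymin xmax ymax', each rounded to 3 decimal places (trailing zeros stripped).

Answer: -22.896 -32.196 -5 8

Derivation:
Executing turtle program step by step:
Start: pos=(-5,8), heading=0, pen down
LT 120: heading 0 -> 120
LT 126: heading 120 -> 246
FD 17: (-5,8) -> (-11.915,-7.53) [heading=246, draw]
REPEAT 5 [
  -- iteration 1/5 --
  FD 18: (-11.915,-7.53) -> (-19.236,-23.974) [heading=246, draw]
  FD 9: (-19.236,-23.974) -> (-22.896,-32.196) [heading=246, draw]
  PU: pen up
  -- iteration 2/5 --
  FD 18: (-22.896,-32.196) -> (-30.218,-48.64) [heading=246, move]
  FD 9: (-30.218,-48.64) -> (-33.878,-56.862) [heading=246, move]
  PU: pen up
  -- iteration 3/5 --
  FD 18: (-33.878,-56.862) -> (-41.2,-73.306) [heading=246, move]
  FD 9: (-41.2,-73.306) -> (-44.86,-81.527) [heading=246, move]
  PU: pen up
  -- iteration 4/5 --
  FD 18: (-44.86,-81.527) -> (-52.181,-97.971) [heading=246, move]
  FD 9: (-52.181,-97.971) -> (-55.842,-106.193) [heading=246, move]
  PU: pen up
  -- iteration 5/5 --
  FD 18: (-55.842,-106.193) -> (-63.163,-122.637) [heading=246, move]
  FD 9: (-63.163,-122.637) -> (-66.824,-130.859) [heading=246, move]
  PU: pen up
]
FD 3: (-66.824,-130.859) -> (-68.044,-133.6) [heading=246, move]
RT 15: heading 246 -> 231
FD 20: (-68.044,-133.6) -> (-80.631,-149.142) [heading=231, move]
Final: pos=(-80.631,-149.142), heading=231, 3 segment(s) drawn

Segment endpoints: x in {-22.896, -19.236, -11.915, -5}, y in {-32.196, -23.974, -7.53, 8}
xmin=-22.896, ymin=-32.196, xmax=-5, ymax=8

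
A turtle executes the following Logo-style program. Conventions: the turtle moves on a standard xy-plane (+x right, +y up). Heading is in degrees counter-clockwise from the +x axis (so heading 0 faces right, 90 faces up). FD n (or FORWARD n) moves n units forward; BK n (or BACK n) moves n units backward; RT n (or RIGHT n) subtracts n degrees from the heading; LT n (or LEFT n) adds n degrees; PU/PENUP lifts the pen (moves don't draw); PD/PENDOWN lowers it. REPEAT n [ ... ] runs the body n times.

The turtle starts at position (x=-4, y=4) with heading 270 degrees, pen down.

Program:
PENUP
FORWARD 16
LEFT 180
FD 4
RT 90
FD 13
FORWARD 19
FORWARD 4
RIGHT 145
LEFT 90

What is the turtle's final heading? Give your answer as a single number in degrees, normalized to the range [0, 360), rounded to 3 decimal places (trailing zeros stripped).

Executing turtle program step by step:
Start: pos=(-4,4), heading=270, pen down
PU: pen up
FD 16: (-4,4) -> (-4,-12) [heading=270, move]
LT 180: heading 270 -> 90
FD 4: (-4,-12) -> (-4,-8) [heading=90, move]
RT 90: heading 90 -> 0
FD 13: (-4,-8) -> (9,-8) [heading=0, move]
FD 19: (9,-8) -> (28,-8) [heading=0, move]
FD 4: (28,-8) -> (32,-8) [heading=0, move]
RT 145: heading 0 -> 215
LT 90: heading 215 -> 305
Final: pos=(32,-8), heading=305, 0 segment(s) drawn

Answer: 305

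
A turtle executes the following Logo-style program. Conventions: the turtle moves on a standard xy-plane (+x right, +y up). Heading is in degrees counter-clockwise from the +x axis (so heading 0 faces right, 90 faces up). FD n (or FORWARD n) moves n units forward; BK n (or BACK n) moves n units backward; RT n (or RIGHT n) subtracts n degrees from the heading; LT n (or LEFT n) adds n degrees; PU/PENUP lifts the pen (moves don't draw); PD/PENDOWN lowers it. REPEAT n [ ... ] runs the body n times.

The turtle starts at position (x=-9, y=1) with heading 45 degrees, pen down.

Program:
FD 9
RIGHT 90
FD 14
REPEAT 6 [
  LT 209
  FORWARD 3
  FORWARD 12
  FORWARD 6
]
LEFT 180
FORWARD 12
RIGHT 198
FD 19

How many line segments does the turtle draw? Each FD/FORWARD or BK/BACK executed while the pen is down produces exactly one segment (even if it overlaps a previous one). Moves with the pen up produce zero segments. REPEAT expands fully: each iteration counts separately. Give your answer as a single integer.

Executing turtle program step by step:
Start: pos=(-9,1), heading=45, pen down
FD 9: (-9,1) -> (-2.636,7.364) [heading=45, draw]
RT 90: heading 45 -> 315
FD 14: (-2.636,7.364) -> (7.263,-2.536) [heading=315, draw]
REPEAT 6 [
  -- iteration 1/6 --
  LT 209: heading 315 -> 164
  FD 3: (7.263,-2.536) -> (4.38,-1.709) [heading=164, draw]
  FD 12: (4.38,-1.709) -> (-7.155,1.599) [heading=164, draw]
  FD 6: (-7.155,1.599) -> (-12.923,3.253) [heading=164, draw]
  -- iteration 2/6 --
  LT 209: heading 164 -> 13
  FD 3: (-12.923,3.253) -> (-10,3.928) [heading=13, draw]
  FD 12: (-10,3.928) -> (1.693,6.627) [heading=13, draw]
  FD 6: (1.693,6.627) -> (7.539,7.977) [heading=13, draw]
  -- iteration 3/6 --
  LT 209: heading 13 -> 222
  FD 3: (7.539,7.977) -> (5.309,5.969) [heading=222, draw]
  FD 12: (5.309,5.969) -> (-3.608,-2.06) [heading=222, draw]
  FD 6: (-3.608,-2.06) -> (-8.067,-6.075) [heading=222, draw]
  -- iteration 4/6 --
  LT 209: heading 222 -> 71
  FD 3: (-8.067,-6.075) -> (-7.091,-3.238) [heading=71, draw]
  FD 12: (-7.091,-3.238) -> (-3.184,8.108) [heading=71, draw]
  FD 6: (-3.184,8.108) -> (-1.23,13.781) [heading=71, draw]
  -- iteration 5/6 --
  LT 209: heading 71 -> 280
  FD 3: (-1.23,13.781) -> (-0.709,10.827) [heading=280, draw]
  FD 12: (-0.709,10.827) -> (1.374,-0.991) [heading=280, draw]
  FD 6: (1.374,-0.991) -> (2.416,-6.9) [heading=280, draw]
  -- iteration 6/6 --
  LT 209: heading 280 -> 129
  FD 3: (2.416,-6.9) -> (0.528,-4.569) [heading=129, draw]
  FD 12: (0.528,-4.569) -> (-7.024,4.757) [heading=129, draw]
  FD 6: (-7.024,4.757) -> (-10.799,9.42) [heading=129, draw]
]
LT 180: heading 129 -> 309
FD 12: (-10.799,9.42) -> (-3.248,0.094) [heading=309, draw]
RT 198: heading 309 -> 111
FD 19: (-3.248,0.094) -> (-10.057,17.832) [heading=111, draw]
Final: pos=(-10.057,17.832), heading=111, 22 segment(s) drawn
Segments drawn: 22

Answer: 22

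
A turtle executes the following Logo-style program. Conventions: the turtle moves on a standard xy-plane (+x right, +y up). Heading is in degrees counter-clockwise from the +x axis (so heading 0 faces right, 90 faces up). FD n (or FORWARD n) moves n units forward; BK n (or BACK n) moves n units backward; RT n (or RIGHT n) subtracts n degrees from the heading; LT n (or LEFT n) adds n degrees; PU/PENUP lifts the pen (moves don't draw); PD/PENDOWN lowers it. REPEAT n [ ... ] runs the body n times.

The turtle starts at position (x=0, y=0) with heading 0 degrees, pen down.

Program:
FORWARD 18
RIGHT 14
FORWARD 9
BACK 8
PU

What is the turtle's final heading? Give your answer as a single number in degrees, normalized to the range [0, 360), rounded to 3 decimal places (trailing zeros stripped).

Answer: 346

Derivation:
Executing turtle program step by step:
Start: pos=(0,0), heading=0, pen down
FD 18: (0,0) -> (18,0) [heading=0, draw]
RT 14: heading 0 -> 346
FD 9: (18,0) -> (26.733,-2.177) [heading=346, draw]
BK 8: (26.733,-2.177) -> (18.97,-0.242) [heading=346, draw]
PU: pen up
Final: pos=(18.97,-0.242), heading=346, 3 segment(s) drawn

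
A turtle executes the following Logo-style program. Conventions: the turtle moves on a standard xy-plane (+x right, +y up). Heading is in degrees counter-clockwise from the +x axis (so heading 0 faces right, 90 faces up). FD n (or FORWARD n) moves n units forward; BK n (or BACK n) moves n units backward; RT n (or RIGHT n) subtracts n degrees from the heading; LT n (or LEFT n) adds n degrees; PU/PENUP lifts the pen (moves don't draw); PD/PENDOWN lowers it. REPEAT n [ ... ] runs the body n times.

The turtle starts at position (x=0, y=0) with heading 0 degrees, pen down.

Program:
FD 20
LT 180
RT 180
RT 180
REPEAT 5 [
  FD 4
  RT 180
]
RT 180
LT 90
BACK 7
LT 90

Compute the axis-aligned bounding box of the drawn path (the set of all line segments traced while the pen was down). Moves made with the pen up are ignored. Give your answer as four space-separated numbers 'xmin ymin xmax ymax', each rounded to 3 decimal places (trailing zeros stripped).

Executing turtle program step by step:
Start: pos=(0,0), heading=0, pen down
FD 20: (0,0) -> (20,0) [heading=0, draw]
LT 180: heading 0 -> 180
RT 180: heading 180 -> 0
RT 180: heading 0 -> 180
REPEAT 5 [
  -- iteration 1/5 --
  FD 4: (20,0) -> (16,0) [heading=180, draw]
  RT 180: heading 180 -> 0
  -- iteration 2/5 --
  FD 4: (16,0) -> (20,0) [heading=0, draw]
  RT 180: heading 0 -> 180
  -- iteration 3/5 --
  FD 4: (20,0) -> (16,0) [heading=180, draw]
  RT 180: heading 180 -> 0
  -- iteration 4/5 --
  FD 4: (16,0) -> (20,0) [heading=0, draw]
  RT 180: heading 0 -> 180
  -- iteration 5/5 --
  FD 4: (20,0) -> (16,0) [heading=180, draw]
  RT 180: heading 180 -> 0
]
RT 180: heading 0 -> 180
LT 90: heading 180 -> 270
BK 7: (16,0) -> (16,7) [heading=270, draw]
LT 90: heading 270 -> 0
Final: pos=(16,7), heading=0, 7 segment(s) drawn

Segment endpoints: x in {0, 16, 16, 20}, y in {0, 0, 0, 0, 0, 0, 7}
xmin=0, ymin=0, xmax=20, ymax=7

Answer: 0 0 20 7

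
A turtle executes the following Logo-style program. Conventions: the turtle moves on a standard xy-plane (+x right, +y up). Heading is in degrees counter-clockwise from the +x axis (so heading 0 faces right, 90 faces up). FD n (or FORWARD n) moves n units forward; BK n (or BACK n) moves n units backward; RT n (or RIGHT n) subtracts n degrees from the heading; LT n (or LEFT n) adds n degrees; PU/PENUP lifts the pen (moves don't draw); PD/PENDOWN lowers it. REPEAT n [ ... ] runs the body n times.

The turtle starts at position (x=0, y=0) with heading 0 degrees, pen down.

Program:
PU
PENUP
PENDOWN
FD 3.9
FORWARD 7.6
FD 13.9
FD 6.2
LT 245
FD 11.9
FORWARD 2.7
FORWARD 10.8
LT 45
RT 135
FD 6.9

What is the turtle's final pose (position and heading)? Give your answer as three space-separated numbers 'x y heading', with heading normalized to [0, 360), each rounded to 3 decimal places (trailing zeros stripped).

Answer: 14.612 -20.104 155

Derivation:
Executing turtle program step by step:
Start: pos=(0,0), heading=0, pen down
PU: pen up
PU: pen up
PD: pen down
FD 3.9: (0,0) -> (3.9,0) [heading=0, draw]
FD 7.6: (3.9,0) -> (11.5,0) [heading=0, draw]
FD 13.9: (11.5,0) -> (25.4,0) [heading=0, draw]
FD 6.2: (25.4,0) -> (31.6,0) [heading=0, draw]
LT 245: heading 0 -> 245
FD 11.9: (31.6,0) -> (26.571,-10.785) [heading=245, draw]
FD 2.7: (26.571,-10.785) -> (25.43,-13.232) [heading=245, draw]
FD 10.8: (25.43,-13.232) -> (20.865,-23.02) [heading=245, draw]
LT 45: heading 245 -> 290
RT 135: heading 290 -> 155
FD 6.9: (20.865,-23.02) -> (14.612,-20.104) [heading=155, draw]
Final: pos=(14.612,-20.104), heading=155, 8 segment(s) drawn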